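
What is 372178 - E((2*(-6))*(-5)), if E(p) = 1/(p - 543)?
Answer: 179761975/483 ≈ 3.7218e+5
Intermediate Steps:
E(p) = 1/(-543 + p)
372178 - E((2*(-6))*(-5)) = 372178 - 1/(-543 + (2*(-6))*(-5)) = 372178 - 1/(-543 - 12*(-5)) = 372178 - 1/(-543 + 60) = 372178 - 1/(-483) = 372178 - 1*(-1/483) = 372178 + 1/483 = 179761975/483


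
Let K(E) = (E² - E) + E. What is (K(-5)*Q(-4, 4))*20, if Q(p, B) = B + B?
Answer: 4000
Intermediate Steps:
Q(p, B) = 2*B
K(E) = E²
(K(-5)*Q(-4, 4))*20 = ((-5)²*(2*4))*20 = (25*8)*20 = 200*20 = 4000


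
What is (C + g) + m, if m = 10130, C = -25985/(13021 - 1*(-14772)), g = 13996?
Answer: 670507933/27793 ≈ 24125.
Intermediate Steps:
C = -25985/27793 (C = -25985/(13021 + 14772) = -25985/27793 ≈ -0.93495)
(C + g) + m = (-25985/27793 + 13996) + 10130 = 388964843/27793 + 10130 = 670507933/27793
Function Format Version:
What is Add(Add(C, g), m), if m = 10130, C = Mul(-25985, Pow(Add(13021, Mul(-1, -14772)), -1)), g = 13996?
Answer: Rational(670507933, 27793) ≈ 24125.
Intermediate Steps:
C = Rational(-25985, 27793) (C = Mul(-25985, Pow(Add(13021, 14772), -1)) = Mul(-25985, Pow(27793, -1)) = Mul(-25985, Rational(1, 27793)) = Rational(-25985, 27793) ≈ -0.93495)
Add(Add(C, g), m) = Add(Add(Rational(-25985, 27793), 13996), 10130) = Add(Rational(388964843, 27793), 10130) = Rational(670507933, 27793)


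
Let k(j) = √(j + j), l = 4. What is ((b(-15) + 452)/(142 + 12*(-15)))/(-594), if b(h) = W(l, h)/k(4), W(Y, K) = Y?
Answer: 113/5643 + √2/22572 ≈ 0.020087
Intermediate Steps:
k(j) = √2*√j (k(j) = √(2*j) = √2*√j)
b(h) = √2 (b(h) = 4/((√2*√4)) = 4/((√2*2)) = 4/((2*√2)) = 4*(√2/4) = √2)
((b(-15) + 452)/(142 + 12*(-15)))/(-594) = ((√2 + 452)/(142 + 12*(-15)))/(-594) = ((452 + √2)/(142 - 180))*(-1/594) = ((452 + √2)/(-38))*(-1/594) = ((452 + √2)*(-1/38))*(-1/594) = (-226/19 - √2/38)*(-1/594) = 113/5643 + √2/22572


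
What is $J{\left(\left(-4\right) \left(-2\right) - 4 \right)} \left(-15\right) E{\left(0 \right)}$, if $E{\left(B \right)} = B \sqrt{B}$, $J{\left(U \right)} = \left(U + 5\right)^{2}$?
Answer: $0$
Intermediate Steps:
$J{\left(U \right)} = \left(5 + U\right)^{2}$
$E{\left(B \right)} = B^{\frac{3}{2}}$
$J{\left(\left(-4\right) \left(-2\right) - 4 \right)} \left(-15\right) E{\left(0 \right)} = \left(5 - -4\right)^{2} \left(-15\right) 0^{\frac{3}{2}} = \left(5 + \left(8 - 4\right)\right)^{2} \left(-15\right) 0 = \left(5 + 4\right)^{2} \left(-15\right) 0 = 9^{2} \left(-15\right) 0 = 81 \left(-15\right) 0 = \left(-1215\right) 0 = 0$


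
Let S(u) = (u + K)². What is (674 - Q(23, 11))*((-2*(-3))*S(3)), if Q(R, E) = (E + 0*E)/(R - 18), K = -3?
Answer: 0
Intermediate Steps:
Q(R, E) = E/(-18 + R) (Q(R, E) = (E + 0)/(-18 + R) = E/(-18 + R))
S(u) = (-3 + u)² (S(u) = (u - 3)² = (-3 + u)²)
(674 - Q(23, 11))*((-2*(-3))*S(3)) = (674 - 11/(-18 + 23))*((-2*(-3))*(-3 + 3)²) = (674 - 11/5)*(6*0²) = (674 - 11/5)*(6*0) = (674 - 1*11/5)*0 = (674 - 11/5)*0 = (3359/5)*0 = 0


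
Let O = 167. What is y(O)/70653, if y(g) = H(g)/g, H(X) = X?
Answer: 1/70653 ≈ 1.4154e-5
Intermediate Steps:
y(g) = 1 (y(g) = g/g = 1)
y(O)/70653 = 1/70653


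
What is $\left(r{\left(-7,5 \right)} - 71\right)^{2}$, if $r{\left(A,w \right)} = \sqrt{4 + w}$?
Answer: $4624$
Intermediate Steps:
$\left(r{\left(-7,5 \right)} - 71\right)^{2} = \left(\sqrt{4 + 5} - 71\right)^{2} = \left(\sqrt{9} - 71\right)^{2} = \left(3 - 71\right)^{2} = \left(-68\right)^{2} = 4624$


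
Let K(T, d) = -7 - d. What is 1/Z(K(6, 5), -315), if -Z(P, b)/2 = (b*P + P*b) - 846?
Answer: -1/13428 ≈ -7.4471e-5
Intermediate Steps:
Z(P, b) = 1692 - 4*P*b (Z(P, b) = -2*((b*P + P*b) - 846) = -2*((P*b + P*b) - 846) = -2*(2*P*b - 846) = -2*(-846 + 2*P*b) = 1692 - 4*P*b)
1/Z(K(6, 5), -315) = 1/(1692 - 4*(-7 - 1*5)*(-315)) = 1/(1692 - 4*(-7 - 5)*(-315)) = 1/(1692 - 4*(-12)*(-315)) = 1/(1692 - 15120) = 1/(-13428) = -1/13428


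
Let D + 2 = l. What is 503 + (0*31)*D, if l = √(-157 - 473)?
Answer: 503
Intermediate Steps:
l = 3*I*√70 (l = √(-630) = 3*I*√70 ≈ 25.1*I)
D = -2 + 3*I*√70 ≈ -2.0 + 25.1*I
503 + (0*31)*D = 503 + (0*31)*(-2 + 3*I*√70) = 503 + 0*(-2 + 3*I*√70) = 503 + 0 = 503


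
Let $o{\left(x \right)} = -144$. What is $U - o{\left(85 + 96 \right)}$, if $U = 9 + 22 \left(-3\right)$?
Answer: $87$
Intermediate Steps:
$U = -57$ ($U = 9 - 66 = -57$)
$U - o{\left(85 + 96 \right)} = -57 - -144 = -57 + 144 = 87$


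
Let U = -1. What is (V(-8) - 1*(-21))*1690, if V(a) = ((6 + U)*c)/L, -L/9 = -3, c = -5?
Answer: 915980/27 ≈ 33925.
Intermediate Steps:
L = 27 (L = -9*(-3) = 27)
V(a) = -25/27 (V(a) = ((6 - 1)*(-5))/27 = (5*(-5))*(1/27) = -25*1/27 = -25/27)
(V(-8) - 1*(-21))*1690 = (-25/27 - 1*(-21))*1690 = (-25/27 + 21)*1690 = (542/27)*1690 = 915980/27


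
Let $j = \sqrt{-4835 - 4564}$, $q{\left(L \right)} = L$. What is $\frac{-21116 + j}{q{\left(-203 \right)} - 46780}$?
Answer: $\frac{21116}{46983} - \frac{i \sqrt{9399}}{46983} \approx 0.44944 - 0.0020635 i$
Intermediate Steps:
$j = i \sqrt{9399}$ ($j = \sqrt{-9399} = i \sqrt{9399} \approx 96.948 i$)
$\frac{-21116 + j}{q{\left(-203 \right)} - 46780} = \frac{-21116 + i \sqrt{9399}}{-203 - 46780} = \frac{-21116 + i \sqrt{9399}}{-46983} = \left(-21116 + i \sqrt{9399}\right) \left(- \frac{1}{46983}\right) = \frac{21116}{46983} - \frac{i \sqrt{9399}}{46983}$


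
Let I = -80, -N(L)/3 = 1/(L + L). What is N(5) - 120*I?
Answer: 95997/10 ≈ 9599.7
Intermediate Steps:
N(L) = -3/(2*L) (N(L) = -3/(L + L) = -3*1/(2*L) = -3/(2*L))
N(5) - 120*I = -3/2/5 - 120*(-80) = -3/2*⅕ + 9600 = -3/10 + 9600 = 95997/10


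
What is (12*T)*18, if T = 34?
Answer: 7344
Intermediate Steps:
(12*T)*18 = (12*34)*18 = 408*18 = 7344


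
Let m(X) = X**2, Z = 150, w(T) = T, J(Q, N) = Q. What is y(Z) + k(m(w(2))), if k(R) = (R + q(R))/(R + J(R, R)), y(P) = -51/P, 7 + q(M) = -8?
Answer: -343/200 ≈ -1.7150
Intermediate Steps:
q(M) = -15 (q(M) = -7 - 8 = -15)
k(R) = (-15 + R)/(2*R) (k(R) = (R - 15)/(R + R) = (-15 + R)/((2*R)) = (-15 + R)*(1/(2*R)) = (-15 + R)/(2*R))
y(Z) + k(m(w(2))) = -51/150 + (-15 + 2**2)/(2*(2**2)) = -51*1/150 + (1/2)*(-15 + 4)/4 = -17/50 + (1/2)*(1/4)*(-11) = -17/50 - 11/8 = -343/200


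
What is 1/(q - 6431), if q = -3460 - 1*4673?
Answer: -1/14564 ≈ -6.8662e-5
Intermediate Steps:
q = -8133 (q = -3460 - 4673 = -8133)
1/(q - 6431) = 1/(-8133 - 6431) = 1/(-14564) = -1/14564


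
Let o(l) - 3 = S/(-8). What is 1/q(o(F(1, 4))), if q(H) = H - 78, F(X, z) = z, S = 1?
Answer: -8/601 ≈ -0.013311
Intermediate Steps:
o(l) = 23/8 (o(l) = 3 + 1/(-8) = 3 + 1*(-⅛) = 3 - ⅛ = 23/8)
q(H) = -78 + H
1/q(o(F(1, 4))) = 1/(-78 + 23/8) = 1/(-601/8) = -8/601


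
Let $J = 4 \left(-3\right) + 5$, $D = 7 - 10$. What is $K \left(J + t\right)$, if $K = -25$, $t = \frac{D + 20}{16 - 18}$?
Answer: $\frac{775}{2} \approx 387.5$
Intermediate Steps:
$D = -3$ ($D = 7 - 10 = -3$)
$J = -7$ ($J = -12 + 5 = -7$)
$t = - \frac{17}{2}$ ($t = \frac{-3 + 20}{16 - 18} = \frac{17}{-2} = 17 \left(- \frac{1}{2}\right) = - \frac{17}{2} \approx -8.5$)
$K \left(J + t\right) = - 25 \left(-7 - \frac{17}{2}\right) = \left(-25\right) \left(- \frac{31}{2}\right) = \frac{775}{2}$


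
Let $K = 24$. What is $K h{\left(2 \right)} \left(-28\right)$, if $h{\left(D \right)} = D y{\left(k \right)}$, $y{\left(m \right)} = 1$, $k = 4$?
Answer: $-1344$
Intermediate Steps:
$h{\left(D \right)} = D$ ($h{\left(D \right)} = D 1 = D$)
$K h{\left(2 \right)} \left(-28\right) = 24 \cdot 2 \left(-28\right) = 48 \left(-28\right) = -1344$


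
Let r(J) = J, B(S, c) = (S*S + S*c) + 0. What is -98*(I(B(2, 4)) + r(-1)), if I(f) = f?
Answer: -1078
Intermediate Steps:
B(S, c) = S² + S*c (B(S, c) = (S² + S*c) + 0 = S² + S*c)
-98*(I(B(2, 4)) + r(-1)) = -98*(2*(2 + 4) - 1) = -98*(2*6 - 1) = -98*(12 - 1) = -98*11 = -1078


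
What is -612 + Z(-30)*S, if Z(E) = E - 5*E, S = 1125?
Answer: 134388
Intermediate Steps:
Z(E) = -4*E
-612 + Z(-30)*S = -612 - 4*(-30)*1125 = -612 + 120*1125 = -612 + 135000 = 134388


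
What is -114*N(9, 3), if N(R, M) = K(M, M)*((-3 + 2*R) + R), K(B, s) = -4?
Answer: 10944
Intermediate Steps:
N(R, M) = 12 - 12*R (N(R, M) = -4*((-3 + 2*R) + R) = -4*(-3 + 3*R) = 12 - 12*R)
-114*N(9, 3) = -114*(12 - 12*9) = -114*(12 - 108) = -114*(-96) = 10944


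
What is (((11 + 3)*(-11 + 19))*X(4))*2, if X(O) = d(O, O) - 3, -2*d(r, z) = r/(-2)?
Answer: -448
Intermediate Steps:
d(r, z) = r/4 (d(r, z) = -r/(2*(-2)) = -r*(-1)/(2*2) = -(-1)*r/4 = r/4)
X(O) = -3 + O/4 (X(O) = O/4 - 3 = -3 + O/4)
(((11 + 3)*(-11 + 19))*X(4))*2 = (((11 + 3)*(-11 + 19))*(-3 + (¼)*4))*2 = ((14*8)*(-3 + 1))*2 = (112*(-2))*2 = -224*2 = -448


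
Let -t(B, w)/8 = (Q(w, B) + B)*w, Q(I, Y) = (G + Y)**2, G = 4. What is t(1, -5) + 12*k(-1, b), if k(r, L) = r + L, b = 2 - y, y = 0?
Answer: 1052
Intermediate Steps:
b = 2 (b = 2 - 1*0 = 2 + 0 = 2)
Q(I, Y) = (4 + Y)**2
t(B, w) = -8*w*(B + (4 + B)**2) (t(B, w) = -8*((4 + B)**2 + B)*w = -8*(B + (4 + B)**2)*w = -8*w*(B + (4 + B)**2))
k(r, L) = L + r
t(1, -5) + 12*k(-1, b) = -8*(-5)*(1 + (4 + 1)**2) + 12*(2 - 1) = -8*(-5)*(1 + 5**2) + 12*1 = -8*(-5)*(1 + 25) + 12 = -8*(-5)*26 + 12 = 1040 + 12 = 1052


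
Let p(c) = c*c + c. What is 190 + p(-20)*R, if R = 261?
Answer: 99370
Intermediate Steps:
p(c) = c + c² (p(c) = c² + c = c + c²)
190 + p(-20)*R = 190 - 20*(1 - 20)*261 = 190 - 20*(-19)*261 = 190 + 380*261 = 190 + 99180 = 99370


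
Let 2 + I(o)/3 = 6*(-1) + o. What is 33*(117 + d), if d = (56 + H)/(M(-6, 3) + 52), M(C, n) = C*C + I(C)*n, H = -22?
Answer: 72798/19 ≈ 3831.5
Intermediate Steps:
I(o) = -24 + 3*o (I(o) = -6 + 3*(6*(-1) + o) = -6 + 3*(-6 + o) = -6 + (-18 + 3*o) = -24 + 3*o)
M(C, n) = C**2 + n*(-24 + 3*C) (M(C, n) = C*C + (-24 + 3*C)*n = C**2 + n*(-24 + 3*C))
d = -17/19 (d = (56 - 22)/(((-6)**2 + 3*3*(-8 - 6)) + 52) = 34/((36 + 3*3*(-14)) + 52) = 34/((36 - 126) + 52) = 34/(-90 + 52) = 34/(-38) = 34*(-1/38) = -17/19 ≈ -0.89474)
33*(117 + d) = 33*(117 - 17/19) = 33*(2206/19) = 72798/19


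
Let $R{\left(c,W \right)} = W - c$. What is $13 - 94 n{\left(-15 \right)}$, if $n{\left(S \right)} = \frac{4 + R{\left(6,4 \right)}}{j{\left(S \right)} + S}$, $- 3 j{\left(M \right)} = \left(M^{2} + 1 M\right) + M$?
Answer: $\frac{307}{20} \approx 15.35$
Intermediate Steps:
$j{\left(M \right)} = - \frac{2 M}{3} - \frac{M^{2}}{3}$ ($j{\left(M \right)} = - \frac{\left(M^{2} + 1 M\right) + M}{3} = - \frac{\left(M^{2} + M\right) + M}{3} = - \frac{\left(M + M^{2}\right) + M}{3} = - \frac{M^{2} + 2 M}{3} = - \frac{2 M}{3} - \frac{M^{2}}{3}$)
$n{\left(S \right)} = \frac{2}{S - \frac{S \left(2 + S\right)}{3}}$ ($n{\left(S \right)} = \frac{4 + \left(4 - 6\right)}{- \frac{S \left(2 + S\right)}{3} + S} = \frac{4 + \left(4 - 6\right)}{S - \frac{S \left(2 + S\right)}{3}} = \frac{4 - 2}{S - \frac{S \left(2 + S\right)}{3}} = \frac{2}{S - \frac{S \left(2 + S\right)}{3}}$)
$13 - 94 n{\left(-15 \right)} = 13 - 94 \left(- \frac{6}{\left(-15\right) \left(-1 - 15\right)}\right) = 13 - 94 \left(\left(-6\right) \left(- \frac{1}{15}\right) \frac{1}{-16}\right) = 13 - 94 \left(\left(-6\right) \left(- \frac{1}{15}\right) \left(- \frac{1}{16}\right)\right) = 13 - - \frac{47}{20} = 13 + \frac{47}{20} = \frac{307}{20}$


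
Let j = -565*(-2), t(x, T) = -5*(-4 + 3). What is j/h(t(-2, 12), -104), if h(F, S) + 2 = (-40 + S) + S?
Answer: -113/25 ≈ -4.5200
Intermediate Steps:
t(x, T) = 5 (t(x, T) = -5*(-1) = 5)
h(F, S) = -42 + 2*S (h(F, S) = -2 + ((-40 + S) + S) = -2 + (-40 + 2*S) = -42 + 2*S)
j = 1130
j/h(t(-2, 12), -104) = 1130/(-42 + 2*(-104)) = 1130/(-42 - 208) = 1130/(-250) = 1130*(-1/250) = -113/25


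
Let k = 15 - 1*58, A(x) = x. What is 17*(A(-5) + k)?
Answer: -816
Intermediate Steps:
k = -43 (k = 15 - 58 = -43)
17*(A(-5) + k) = 17*(-5 - 43) = 17*(-48) = -816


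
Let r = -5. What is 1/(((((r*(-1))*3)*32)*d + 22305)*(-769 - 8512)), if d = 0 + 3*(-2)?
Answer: -1/180283425 ≈ -5.5468e-9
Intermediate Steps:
d = -6 (d = 0 - 6 = -6)
1/(((((r*(-1))*3)*32)*d + 22305)*(-769 - 8512)) = 1/((((-5*(-1)*3)*32)*(-6) + 22305)*(-769 - 8512)) = 1/((((5*3)*32)*(-6) + 22305)*(-9281)) = 1/(((15*32)*(-6) + 22305)*(-9281)) = 1/((480*(-6) + 22305)*(-9281)) = 1/((-2880 + 22305)*(-9281)) = 1/(19425*(-9281)) = 1/(-180283425) = -1/180283425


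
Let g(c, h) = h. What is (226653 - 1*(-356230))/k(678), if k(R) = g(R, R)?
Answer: 582883/678 ≈ 859.71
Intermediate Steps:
k(R) = R
(226653 - 1*(-356230))/k(678) = (226653 - 1*(-356230))/678 = (226653 + 356230)*(1/678) = 582883*(1/678) = 582883/678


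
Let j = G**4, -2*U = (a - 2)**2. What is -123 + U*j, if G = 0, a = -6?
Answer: -123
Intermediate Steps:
U = -32 (U = -(-6 - 2)**2/2 = -1/2*(-8)**2 = -1/2*64 = -32)
j = 0 (j = 0**4 = 0)
-123 + U*j = -123 - 32*0 = -123 + 0 = -123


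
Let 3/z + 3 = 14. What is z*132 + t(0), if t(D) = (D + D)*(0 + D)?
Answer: 36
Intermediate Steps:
z = 3/11 (z = 3/(-3 + 14) = 3/11 ≈ 0.27273)
t(D) = 2*D² (t(D) = (2*D)*D = 2*D²)
z*132 + t(0) = (3/11)*132 + 2*0² = 36 + 2*0 = 36 + 0 = 36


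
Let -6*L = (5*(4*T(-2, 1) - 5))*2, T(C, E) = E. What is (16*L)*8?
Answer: 640/3 ≈ 213.33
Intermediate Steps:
L = 5/3 (L = -5*(4*1 - 5)*2/6 = -5*(4 - 5)*2/6 = -5*(-1)*2/6 = -(-5)*2/6 = -⅙*(-10) = 5/3 ≈ 1.6667)
(16*L)*8 = (16*(5/3))*8 = (80/3)*8 = 640/3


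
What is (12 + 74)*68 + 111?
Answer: 5959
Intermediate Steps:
(12 + 74)*68 + 111 = 86*68 + 111 = 5848 + 111 = 5959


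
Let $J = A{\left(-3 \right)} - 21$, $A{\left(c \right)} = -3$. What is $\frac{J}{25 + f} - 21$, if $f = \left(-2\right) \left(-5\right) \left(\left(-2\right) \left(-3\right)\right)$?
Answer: $- \frac{1809}{85} \approx -21.282$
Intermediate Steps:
$f = 60$ ($f = 10 \cdot 6 = 60$)
$J = -24$ ($J = -3 - 21 = -24$)
$\frac{J}{25 + f} - 21 = - \frac{24}{25 + 60} - 21 = - \frac{24}{85} - 21 = - \frac{1809}{85}$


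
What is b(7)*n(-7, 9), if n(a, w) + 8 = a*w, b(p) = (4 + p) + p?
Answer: -1278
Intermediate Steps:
b(p) = 4 + 2*p
n(a, w) = -8 + a*w
b(7)*n(-7, 9) = (4 + 2*7)*(-8 - 7*9) = (4 + 14)*(-8 - 63) = 18*(-71) = -1278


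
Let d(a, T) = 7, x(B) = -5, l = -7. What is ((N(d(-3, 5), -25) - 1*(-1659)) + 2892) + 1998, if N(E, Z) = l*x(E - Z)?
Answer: 6584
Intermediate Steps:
N(E, Z) = 35 (N(E, Z) = -7*(-5) = 35)
((N(d(-3, 5), -25) - 1*(-1659)) + 2892) + 1998 = ((35 - 1*(-1659)) + 2892) + 1998 = ((35 + 1659) + 2892) + 1998 = (1694 + 2892) + 1998 = 4586 + 1998 = 6584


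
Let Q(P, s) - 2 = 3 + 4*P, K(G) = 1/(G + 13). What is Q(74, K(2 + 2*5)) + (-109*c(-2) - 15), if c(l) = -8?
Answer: 1158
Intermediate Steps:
K(G) = 1/(13 + G)
Q(P, s) = 5 + 4*P (Q(P, s) = 2 + (3 + 4*P) = 5 + 4*P)
Q(74, K(2 + 2*5)) + (-109*c(-2) - 15) = (5 + 4*74) + (-109*(-8) - 15) = (5 + 296) + (872 - 15) = 301 + 857 = 1158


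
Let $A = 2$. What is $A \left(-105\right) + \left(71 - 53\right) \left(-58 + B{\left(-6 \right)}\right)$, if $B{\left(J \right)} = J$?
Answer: $-1362$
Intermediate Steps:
$A \left(-105\right) + \left(71 - 53\right) \left(-58 + B{\left(-6 \right)}\right) = 2 \left(-105\right) + \left(71 - 53\right) \left(-58 - 6\right) = -210 + 18 \left(-64\right) = -210 - 1152 = -1362$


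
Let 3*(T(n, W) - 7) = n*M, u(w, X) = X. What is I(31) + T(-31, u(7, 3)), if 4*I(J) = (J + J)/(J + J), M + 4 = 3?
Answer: 211/12 ≈ 17.583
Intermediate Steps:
M = -1 (M = -4 + 3 = -1)
T(n, W) = 7 - n/3 (T(n, W) = 7 + (n*(-1))/3 = 7 + (-n)/3 = 7 - n/3)
I(J) = ¼ (I(J) = ((J + J)/(J + J))/4 = ((2*J)/((2*J)))/4 = ((2*J)*(1/(2*J)))/4 = (¼)*1 = ¼)
I(31) + T(-31, u(7, 3)) = ¼ + (7 - ⅓*(-31)) = ¼ + (7 + 31/3) = ¼ + 52/3 = 211/12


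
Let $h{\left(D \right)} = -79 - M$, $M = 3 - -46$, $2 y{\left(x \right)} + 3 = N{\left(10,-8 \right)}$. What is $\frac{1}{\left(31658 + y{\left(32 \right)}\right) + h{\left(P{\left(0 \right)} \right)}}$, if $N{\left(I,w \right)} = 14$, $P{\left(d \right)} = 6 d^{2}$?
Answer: $\frac{2}{63071} \approx 3.171 \cdot 10^{-5}$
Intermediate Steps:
$y{\left(x \right)} = \frac{11}{2}$ ($y{\left(x \right)} = - \frac{3}{2} + \frac{1}{2} \cdot 14 = - \frac{3}{2} + 7 = \frac{11}{2}$)
$M = 49$ ($M = 3 + 46 = 49$)
$h{\left(D \right)} = -128$ ($h{\left(D \right)} = -79 - 49 = -128$)
$\frac{1}{\left(31658 + y{\left(32 \right)}\right) + h{\left(P{\left(0 \right)} \right)}} = \frac{1}{\left(31658 + \frac{11}{2}\right) - 128} = \frac{1}{\frac{63327}{2} - 128} = \frac{1}{\frac{63071}{2}} = \frac{2}{63071}$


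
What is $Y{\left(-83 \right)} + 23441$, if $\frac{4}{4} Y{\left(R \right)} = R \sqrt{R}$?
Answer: $23441 - 83 i \sqrt{83} \approx 23441.0 - 756.17 i$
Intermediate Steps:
$Y{\left(R \right)} = R^{\frac{3}{2}}$ ($Y{\left(R \right)} = R \sqrt{R} = R^{\frac{3}{2}}$)
$Y{\left(-83 \right)} + 23441 = \left(-83\right)^{\frac{3}{2}} + 23441 = - 83 i \sqrt{83} + 23441 = 23441 - 83 i \sqrt{83}$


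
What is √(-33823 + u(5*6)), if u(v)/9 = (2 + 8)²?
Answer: I*√32923 ≈ 181.45*I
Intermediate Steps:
u(v) = 900 (u(v) = 9*(2 + 8)² = 9*10² = 9*100 = 900)
√(-33823 + u(5*6)) = √(-33823 + 900) = √(-32923) = I*√32923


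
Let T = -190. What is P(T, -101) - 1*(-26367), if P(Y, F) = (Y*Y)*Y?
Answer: -6832633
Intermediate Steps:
P(Y, F) = Y³ (P(Y, F) = Y²*Y = Y³)
P(T, -101) - 1*(-26367) = (-190)³ - 1*(-26367) = -6859000 + 26367 = -6832633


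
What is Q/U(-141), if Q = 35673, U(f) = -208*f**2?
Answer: -253/29328 ≈ -0.0086266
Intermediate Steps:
Q/U(-141) = 35673/((-208*(-141)**2)) = 35673/((-208*19881)) = 35673/(-4135248) = 35673*(-1/4135248) = -253/29328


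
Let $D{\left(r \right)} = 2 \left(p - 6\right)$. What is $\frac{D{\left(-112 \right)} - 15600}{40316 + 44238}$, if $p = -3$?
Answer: $- \frac{7809}{42277} \approx -0.18471$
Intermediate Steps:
$D{\left(r \right)} = -18$ ($D{\left(r \right)} = 2 \left(-3 - 6\right) = 2 \left(-9\right) = -18$)
$\frac{D{\left(-112 \right)} - 15600}{40316 + 44238} = \frac{-18 - 15600}{40316 + 44238} = - \frac{15618}{84554} = \left(-15618\right) \frac{1}{84554} = - \frac{7809}{42277}$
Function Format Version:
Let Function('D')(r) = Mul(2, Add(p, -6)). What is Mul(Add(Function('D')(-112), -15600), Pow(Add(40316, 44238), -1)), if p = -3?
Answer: Rational(-7809, 42277) ≈ -0.18471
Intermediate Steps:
Function('D')(r) = -18 (Function('D')(r) = Mul(2, Add(-3, -6)) = Mul(2, -9) = -18)
Mul(Add(Function('D')(-112), -15600), Pow(Add(40316, 44238), -1)) = Mul(Add(-18, -15600), Pow(Add(40316, 44238), -1)) = Mul(-15618, Pow(84554, -1)) = Mul(-15618, Rational(1, 84554)) = Rational(-7809, 42277)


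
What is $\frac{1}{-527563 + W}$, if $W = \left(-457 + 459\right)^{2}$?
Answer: $- \frac{1}{527559} \approx -1.8955 \cdot 10^{-6}$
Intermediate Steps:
$W = 4$ ($W = 2^{2} = 4$)
$\frac{1}{-527563 + W} = \frac{1}{-527563 + 4} = \frac{1}{-527559} = - \frac{1}{527559}$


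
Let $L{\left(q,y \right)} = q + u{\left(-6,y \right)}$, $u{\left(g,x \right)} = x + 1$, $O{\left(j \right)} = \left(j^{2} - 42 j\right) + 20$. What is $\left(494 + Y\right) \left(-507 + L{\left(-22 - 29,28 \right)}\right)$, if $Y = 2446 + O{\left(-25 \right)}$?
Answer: $-2451915$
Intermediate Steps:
$O{\left(j \right)} = 20 + j^{2} - 42 j$
$u{\left(g,x \right)} = 1 + x$
$Y = 4141$ ($Y = 2446 + \left(20 + \left(-25\right)^{2} - -1050\right) = 2446 + \left(20 + 625 + 1050\right) = 2446 + 1695 = 4141$)
$L{\left(q,y \right)} = 1 + q + y$ ($L{\left(q,y \right)} = q + \left(1 + y\right) = 1 + q + y$)
$\left(494 + Y\right) \left(-507 + L{\left(-22 - 29,28 \right)}\right) = \left(494 + 4141\right) \left(-507 + \left(1 - 51 + 28\right)\right) = 4635 \left(-507 + \left(1 - 51 + 28\right)\right) = 4635 \left(-507 - 22\right) = 4635 \left(-529\right) = -2451915$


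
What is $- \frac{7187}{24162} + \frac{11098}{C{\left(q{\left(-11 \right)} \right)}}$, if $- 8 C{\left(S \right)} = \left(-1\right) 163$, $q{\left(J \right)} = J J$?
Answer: $\frac{2144027527}{3938406} \approx 544.39$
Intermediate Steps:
$q{\left(J \right)} = J^{2}$
$C{\left(S \right)} = \frac{163}{8}$ ($C{\left(S \right)} = - \frac{\left(-1\right) 163}{8} = \left(- \frac{1}{8}\right) \left(-163\right) = \frac{163}{8}$)
$- \frac{7187}{24162} + \frac{11098}{C{\left(q{\left(-11 \right)} \right)}} = - \frac{7187}{24162} + \frac{11098}{\frac{163}{8}} = \left(-7187\right) \frac{1}{24162} + 11098 \cdot \frac{8}{163} = - \frac{7187}{24162} + \frac{88784}{163} = \frac{2144027527}{3938406}$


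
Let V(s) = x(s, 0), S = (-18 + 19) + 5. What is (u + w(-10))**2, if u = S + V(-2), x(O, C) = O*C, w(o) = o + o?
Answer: 196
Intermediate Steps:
w(o) = 2*o
S = 6 (S = 1 + 5 = 6)
x(O, C) = C*O
V(s) = 0 (V(s) = 0*s = 0)
u = 6 (u = 6 + 0 = 6)
(u + w(-10))**2 = (6 + 2*(-10))**2 = (6 - 20)**2 = (-14)**2 = 196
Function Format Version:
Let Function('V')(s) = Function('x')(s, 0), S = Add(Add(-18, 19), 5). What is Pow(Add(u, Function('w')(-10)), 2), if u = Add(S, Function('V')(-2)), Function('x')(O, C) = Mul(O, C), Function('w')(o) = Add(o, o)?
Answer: 196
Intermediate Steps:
Function('w')(o) = Mul(2, o)
S = 6 (S = Add(1, 5) = 6)
Function('x')(O, C) = Mul(C, O)
Function('V')(s) = 0 (Function('V')(s) = Mul(0, s) = 0)
u = 6 (u = Add(6, 0) = 6)
Pow(Add(u, Function('w')(-10)), 2) = Pow(Add(6, Mul(2, -10)), 2) = Pow(Add(6, -20), 2) = Pow(-14, 2) = 196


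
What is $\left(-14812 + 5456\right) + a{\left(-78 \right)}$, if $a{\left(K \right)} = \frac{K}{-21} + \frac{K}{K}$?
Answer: $- \frac{65459}{7} \approx -9351.3$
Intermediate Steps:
$a{\left(K \right)} = 1 - \frac{K}{21}$ ($a{\left(K \right)} = K \left(- \frac{1}{21}\right) + 1 = - \frac{K}{21} + 1 = 1 - \frac{K}{21}$)
$\left(-14812 + 5456\right) + a{\left(-78 \right)} = \left(-14812 + 5456\right) + \left(1 - - \frac{26}{7}\right) = -9356 + \left(1 + \frac{26}{7}\right) = -9356 + \frac{33}{7} = - \frac{65459}{7}$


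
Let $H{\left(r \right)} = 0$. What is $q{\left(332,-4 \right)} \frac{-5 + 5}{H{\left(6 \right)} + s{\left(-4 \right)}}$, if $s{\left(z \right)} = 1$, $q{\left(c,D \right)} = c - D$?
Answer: $0$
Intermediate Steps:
$q{\left(332,-4 \right)} \frac{-5 + 5}{H{\left(6 \right)} + s{\left(-4 \right)}} = \left(332 - -4\right) \frac{-5 + 5}{0 + 1} = \left(332 + 4\right) \frac{0}{1} = 336 \cdot 0 \cdot 1 = 336 \cdot 0 = 0$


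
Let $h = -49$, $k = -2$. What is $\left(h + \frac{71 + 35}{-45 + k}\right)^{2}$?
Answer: $\frac{5803281}{2209} \approx 2627.1$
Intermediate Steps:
$\left(h + \frac{71 + 35}{-45 + k}\right)^{2} = \left(-49 + \frac{71 + 35}{-45 - 2}\right)^{2} = \left(-49 + \frac{106}{-47}\right)^{2} = \left(-49 + 106 \left(- \frac{1}{47}\right)\right)^{2} = \left(-49 - \frac{106}{47}\right)^{2} = \left(- \frac{2409}{47}\right)^{2} = \frac{5803281}{2209}$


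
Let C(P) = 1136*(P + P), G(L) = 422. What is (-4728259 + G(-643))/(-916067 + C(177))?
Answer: 4727837/513923 ≈ 9.1995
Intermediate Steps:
C(P) = 2272*P (C(P) = 1136*(2*P) = 2272*P)
(-4728259 + G(-643))/(-916067 + C(177)) = (-4728259 + 422)/(-916067 + 2272*177) = -4727837/(-916067 + 402144) = -4727837/(-513923) = -4727837*(-1/513923) = 4727837/513923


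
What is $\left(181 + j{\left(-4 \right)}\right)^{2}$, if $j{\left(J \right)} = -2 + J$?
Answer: $30625$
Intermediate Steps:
$\left(181 + j{\left(-4 \right)}\right)^{2} = \left(181 - 6\right)^{2} = 175^{2} = 30625$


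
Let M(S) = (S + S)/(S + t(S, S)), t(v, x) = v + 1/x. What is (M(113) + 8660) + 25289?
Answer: 867049049/25539 ≈ 33950.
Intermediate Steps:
M(S) = 2*S/(1/S + 2*S) (M(S) = (S + S)/(S + (S + 1/S)) = (2*S)/(1/S + 2*S) = 2*S/(1/S + 2*S))
(M(113) + 8660) + 25289 = (2*113**2/(1 + 2*113**2) + 8660) + 25289 = (2*12769/(1 + 2*12769) + 8660) + 25289 = (2*12769/(1 + 25538) + 8660) + 25289 = (2*12769/25539 + 8660) + 25289 = (2*12769*(1/25539) + 8660) + 25289 = (25538/25539 + 8660) + 25289 = 221193278/25539 + 25289 = 867049049/25539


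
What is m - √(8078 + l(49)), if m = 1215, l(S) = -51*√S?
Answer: 1215 - √7721 ≈ 1127.1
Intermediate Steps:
m - √(8078 + l(49)) = 1215 - √(8078 - 51*√49) = 1215 - √(8078 - 51*7) = 1215 - √(8078 - 357) = 1215 - √7721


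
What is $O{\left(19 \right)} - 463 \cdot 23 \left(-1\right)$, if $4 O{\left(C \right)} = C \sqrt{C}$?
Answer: $10649 + \frac{19 \sqrt{19}}{4} \approx 10670.0$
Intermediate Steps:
$O{\left(C \right)} = \frac{C^{\frac{3}{2}}}{4}$ ($O{\left(C \right)} = \frac{C \sqrt{C}}{4} = \frac{C^{\frac{3}{2}}}{4}$)
$O{\left(19 \right)} - 463 \cdot 23 \left(-1\right) = \frac{19^{\frac{3}{2}}}{4} - 463 \cdot 23 \left(-1\right) = \frac{19 \sqrt{19}}{4} - -10649 = \frac{19 \sqrt{19}}{4} + 10649 = 10649 + \frac{19 \sqrt{19}}{4}$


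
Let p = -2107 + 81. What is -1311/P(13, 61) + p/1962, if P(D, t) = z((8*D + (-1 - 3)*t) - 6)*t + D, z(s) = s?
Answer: -7722518/8724033 ≈ -0.88520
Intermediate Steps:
p = -2026
P(D, t) = D + t*(-6 - 4*t + 8*D) (P(D, t) = ((8*D + (-1 - 3)*t) - 6)*t + D = ((8*D - 4*t) - 6)*t + D = ((-4*t + 8*D) - 6)*t + D = (-6 - 4*t + 8*D)*t + D = t*(-6 - 4*t + 8*D) + D = D + t*(-6 - 4*t + 8*D))
-1311/P(13, 61) + p/1962 = -1311/(13 - 2*61*(3 - 4*13 + 2*61)) - 2026/1962 = -1311/(13 - 2*61*(3 - 52 + 122)) - 2026*1/1962 = -1311/(13 - 2*61*73) - 1013/981 = -1311/(13 - 8906) - 1013/981 = -1311/(-8893) - 1013/981 = -1311*(-1/8893) - 1013/981 = 1311/8893 - 1013/981 = -7722518/8724033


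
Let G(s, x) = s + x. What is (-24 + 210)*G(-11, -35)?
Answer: -8556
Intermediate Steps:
(-24 + 210)*G(-11, -35) = (-24 + 210)*(-11 - 35) = 186*(-46) = -8556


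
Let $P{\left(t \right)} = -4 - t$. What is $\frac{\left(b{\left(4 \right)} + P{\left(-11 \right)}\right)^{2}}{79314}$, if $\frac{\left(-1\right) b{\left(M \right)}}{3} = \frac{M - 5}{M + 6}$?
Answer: $\frac{5329}{7931400} \approx 0.00067189$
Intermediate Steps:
$b{\left(M \right)} = - \frac{3 \left(-5 + M\right)}{6 + M}$ ($b{\left(M \right)} = - 3 \frac{M - 5}{M + 6} = - 3 \frac{-5 + M}{6 + M} = - \frac{3 \left(-5 + M\right)}{6 + M}$)
$\frac{\left(b{\left(4 \right)} + P{\left(-11 \right)}\right)^{2}}{79314} = \frac{\left(\frac{3 \left(5 - 4\right)}{6 + 4} - -7\right)^{2}}{79314} = \left(\frac{3 \left(5 - 4\right)}{10} + \left(-4 + 11\right)\right)^{2} \cdot \frac{1}{79314} = \left(3 \cdot \frac{1}{10} \cdot 1 + 7\right)^{2} \cdot \frac{1}{79314} = \left(\frac{3}{10} + 7\right)^{2} \cdot \frac{1}{79314} = \left(\frac{73}{10}\right)^{2} \cdot \frac{1}{79314} = \frac{5329}{100} \cdot \frac{1}{79314} = \frac{5329}{7931400}$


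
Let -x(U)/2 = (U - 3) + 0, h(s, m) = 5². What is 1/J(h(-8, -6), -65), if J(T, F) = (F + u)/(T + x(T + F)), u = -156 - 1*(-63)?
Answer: -111/158 ≈ -0.70253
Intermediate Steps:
h(s, m) = 25
u = -93 (u = -156 + 63 = -93)
x(U) = 6 - 2*U (x(U) = -2*((U - 3) + 0) = -2*((-3 + U) + 0) = -2*(-3 + U) = 6 - 2*U)
J(T, F) = (-93 + F)/(6 - T - 2*F) (J(T, F) = (F - 93)/(T + (6 - 2*(T + F))) = (-93 + F)/(T + (6 - 2*(F + T))) = (-93 + F)/(T + (6 + (-2*F - 2*T))) = (-93 + F)/(T + (6 - 2*F - 2*T)) = (-93 + F)/(6 - T - 2*F))
1/J(h(-8, -6), -65) = 1/((-93 - 65)/(6 - 1*25 - 2*(-65))) = 1/(-158/(6 - 25 + 130)) = 1/(-158/111) = -111/158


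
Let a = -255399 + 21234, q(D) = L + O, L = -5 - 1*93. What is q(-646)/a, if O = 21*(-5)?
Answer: 203/234165 ≈ 0.00086691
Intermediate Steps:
O = -105
L = -98 (L = -5 - 93 = -98)
q(D) = -203 (q(D) = -98 - 105 = -203)
a = -234165
q(-646)/a = -203/(-234165) = -203*(-1/234165) = 203/234165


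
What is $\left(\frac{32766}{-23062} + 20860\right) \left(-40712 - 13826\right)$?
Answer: $- \frac{13117494867026}{11531} \approx -1.1376 \cdot 10^{9}$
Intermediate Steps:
$\left(\frac{32766}{-23062} + 20860\right) \left(-40712 - 13826\right) = \left(32766 \left(- \frac{1}{23062}\right) + 20860\right) \left(-54538\right) = \left(- \frac{16383}{11531} + 20860\right) \left(-54538\right) = \frac{240520277}{11531} \left(-54538\right) = - \frac{13117494867026}{11531}$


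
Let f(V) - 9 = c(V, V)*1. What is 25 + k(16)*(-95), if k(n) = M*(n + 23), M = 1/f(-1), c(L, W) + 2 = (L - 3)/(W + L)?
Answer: -1160/3 ≈ -386.67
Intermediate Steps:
c(L, W) = -2 + (-3 + L)/(L + W) (c(L, W) = -2 + (L - 3)/(W + L) = -2 + (-3 + L)/(L + W))
f(V) = 9 + (-3 - 3*V)/(2*V) (f(V) = 9 + ((-3 - V - 2*V)/(V + V))*1 = 9 + ((-3 - 3*V)/((2*V)))*1 = 9 + ((1/(2*V))*(-3 - 3*V))*1 = 9 + ((-3 - 3*V)/(2*V))*1 = 9 + (-3 - 3*V)/(2*V))
M = ⅑ (M = 1/((3/2)*(-1 + 5*(-1))/(-1)) = 1/((3/2)*(-1)*(-1 - 5)) = 1/((3/2)*(-1)*(-6)) = 1/9 = ⅑ ≈ 0.11111)
k(n) = 23/9 + n/9 (k(n) = (n + 23)/9 = (23 + n)/9 = 23/9 + n/9)
25 + k(16)*(-95) = 25 + (23/9 + (⅑)*16)*(-95) = 25 + (23/9 + 16/9)*(-95) = 25 + (13/3)*(-95) = 25 - 1235/3 = -1160/3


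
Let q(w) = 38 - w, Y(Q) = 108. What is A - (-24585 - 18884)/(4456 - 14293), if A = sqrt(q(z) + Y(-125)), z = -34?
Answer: -43469/9837 + 6*sqrt(5) ≈ 8.9975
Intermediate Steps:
A = 6*sqrt(5) (A = sqrt((38 - 1*(-34)) + 108) = sqrt((38 + 34) + 108) = sqrt(72 + 108) = sqrt(180) = 6*sqrt(5) ≈ 13.416)
A - (-24585 - 18884)/(4456 - 14293) = 6*sqrt(5) - (-24585 - 18884)/(4456 - 14293) = 6*sqrt(5) - (-43469)/(-9837) = 6*sqrt(5) - (-43469)*(-1)/9837 = 6*sqrt(5) - 1*43469/9837 = 6*sqrt(5) - 43469/9837 = -43469/9837 + 6*sqrt(5)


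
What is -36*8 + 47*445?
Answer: 20627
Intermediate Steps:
-36*8 + 47*445 = -288 + 20915 = 20627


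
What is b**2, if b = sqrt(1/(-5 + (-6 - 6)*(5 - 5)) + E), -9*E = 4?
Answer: -29/45 ≈ -0.64444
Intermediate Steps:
E = -4/9 (E = -1/9*4 = -4/9 ≈ -0.44444)
b = I*sqrt(145)/15 (b = sqrt(1/(-5 + (-6 - 6)*(5 - 5)) - 4/9) = sqrt(1/(-5 - 12*0) - 4/9) = sqrt(1/(-5 + 0) - 4/9) = sqrt(1/(-5) - 4/9) = sqrt(-1/5 - 4/9) = sqrt(-29/45) = I*sqrt(145)/15 ≈ 0.80277*I)
b**2 = (I*sqrt(145)/15)**2 = -29/45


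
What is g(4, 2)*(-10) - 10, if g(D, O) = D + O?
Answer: -70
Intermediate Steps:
g(4, 2)*(-10) - 10 = (4 + 2)*(-10) - 10 = 6*(-10) - 10 = -60 - 10 = -70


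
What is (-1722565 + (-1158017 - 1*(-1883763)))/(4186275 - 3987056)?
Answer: -996819/199219 ≈ -5.0036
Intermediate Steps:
(-1722565 + (-1158017 - 1*(-1883763)))/(4186275 - 3987056) = (-1722565 + (-1158017 + 1883763))/199219 = (-1722565 + 725746)*(1/199219) = -996819*1/199219 = -996819/199219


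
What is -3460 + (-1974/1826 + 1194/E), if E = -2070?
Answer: -1090370302/314985 ≈ -3461.7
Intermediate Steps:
-3460 + (-1974/1826 + 1194/E) = -3460 + (-1974/1826 + 1194/(-2070)) = -3460 + (-1974*1/1826 + 1194*(-1/2070)) = -3460 + (-987/913 - 199/345) = -3460 - 522202/314985 = -1090370302/314985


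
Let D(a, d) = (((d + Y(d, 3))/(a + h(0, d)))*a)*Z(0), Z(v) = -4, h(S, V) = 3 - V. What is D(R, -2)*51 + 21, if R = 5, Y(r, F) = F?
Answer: -81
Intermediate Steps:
D(a, d) = -4*a*(3 + d)/(3 + a - d) (D(a, d) = (((d + 3)/(a + (3 - d)))*a)*(-4) = (((3 + d)/(3 + a - d))*a)*(-4) = (a*(3 + d)/(3 + a - d))*(-4) = -4*a*(3 + d)/(3 + a - d))
D(R, -2)*51 + 21 = -4*5*(3 - 2)/(3 + 5 - 1*(-2))*51 + 21 = -4*5*1/(3 + 5 + 2)*51 + 21 = -4*5*1/10*51 + 21 = -4*5*⅒*1*51 + 21 = -2*51 + 21 = -102 + 21 = -81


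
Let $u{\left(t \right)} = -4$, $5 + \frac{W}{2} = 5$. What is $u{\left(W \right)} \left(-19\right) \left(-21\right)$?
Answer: $-1596$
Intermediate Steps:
$W = 0$ ($W = -10 + 2 \cdot 5 = -10 + 10 = 0$)
$u{\left(W \right)} \left(-19\right) \left(-21\right) = \left(-4\right) \left(-19\right) \left(-21\right) = 76 \left(-21\right) = -1596$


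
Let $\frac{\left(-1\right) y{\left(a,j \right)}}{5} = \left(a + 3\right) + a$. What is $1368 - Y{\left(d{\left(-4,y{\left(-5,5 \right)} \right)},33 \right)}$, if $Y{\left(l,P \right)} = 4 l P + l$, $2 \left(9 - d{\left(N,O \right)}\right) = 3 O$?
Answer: $\frac{14307}{2} \approx 7153.5$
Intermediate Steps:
$y{\left(a,j \right)} = -15 - 10 a$ ($y{\left(a,j \right)} = - 5 \left(\left(a + 3\right) + a\right) = - 5 \left(\left(3 + a\right) + a\right) = - 5 \left(3 + 2 a\right) = -15 - 10 a$)
$d{\left(N,O \right)} = 9 - \frac{3 O}{2}$
$Y{\left(l,P \right)} = l + 4 P l$ ($Y{\left(l,P \right)} = 4 P l + l = l + 4 P l$)
$1368 - Y{\left(d{\left(-4,y{\left(-5,5 \right)} \right)},33 \right)} = 1368 - \left(9 - \frac{3 \left(-15 - -50\right)}{2}\right) \left(1 + 4 \cdot 33\right) = 1368 - \left(9 - \frac{3 \left(-15 + 50\right)}{2}\right) \left(1 + 132\right) = 1368 - \left(9 - \frac{105}{2}\right) 133 = 1368 - \left(- \frac{87}{2}\right) 133 = 1368 - - \frac{11571}{2} = 1368 + \frac{11571}{2} = \frac{14307}{2}$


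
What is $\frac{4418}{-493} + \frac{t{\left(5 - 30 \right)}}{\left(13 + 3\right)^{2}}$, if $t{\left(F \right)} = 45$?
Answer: $- \frac{1108823}{126208} \approx -8.7857$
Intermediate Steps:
$\frac{4418}{-493} + \frac{t{\left(5 - 30 \right)}}{\left(13 + 3\right)^{2}} = \frac{4418}{-493} + \frac{45}{\left(13 + 3\right)^{2}} = 4418 \left(- \frac{1}{493}\right) + \frac{45}{16^{2}} = - \frac{4418}{493} + \frac{45}{256} = - \frac{1108823}{126208}$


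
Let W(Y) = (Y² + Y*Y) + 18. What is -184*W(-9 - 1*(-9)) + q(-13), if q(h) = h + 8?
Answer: -3317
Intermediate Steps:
W(Y) = 18 + 2*Y² (W(Y) = (Y² + Y²) + 18 = 2*Y² + 18 = 18 + 2*Y²)
q(h) = 8 + h
-184*W(-9 - 1*(-9)) + q(-13) = -184*(18 + 2*(-9 - 1*(-9))²) + (8 - 13) = -184*(18 + 2*(-9 + 9)²) - 5 = -184*(18 + 2*0²) - 5 = -184*(18 + 2*0) - 5 = -184*(18 + 0) - 5 = -184*18 - 5 = -3312 - 5 = -3317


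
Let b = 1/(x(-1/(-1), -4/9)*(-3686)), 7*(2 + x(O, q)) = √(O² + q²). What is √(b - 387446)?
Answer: √(-663273106268598 + 5264072273816*√97)/(3686*√(126 - √97)) ≈ 622.45*I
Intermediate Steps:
x(O, q) = -2 + √(O² + q²)/7
b = 1/(7372 - 3686*√97/63) (b = 1/((-2 + √((-1/(-1))² + (-4/9)²)/7)*(-3686)) = 1/((-2 + √((-1*(-1))² + (-4*⅑)²)/7)*(-3686)) = 1/((-2 + √(1² + (-4/9)²)/7)*(-3686)) = 1/((-2 + √(1 + 16/81)/7)*(-3686)) = 1/((-2 + √(97/81)/7)*(-3686)) = 1/((-2 + (√97/9)/7)*(-3686)) = 1/((-2 + √97/63)*(-3686)) = 1/(7372 - 3686*√97/63) ≈ 0.00014715)
√(b - 387446) = √((3969/29080697 + 63*√97/58161394) - 387446) = √(-11267199725893/29080697 + 63*√97/58161394)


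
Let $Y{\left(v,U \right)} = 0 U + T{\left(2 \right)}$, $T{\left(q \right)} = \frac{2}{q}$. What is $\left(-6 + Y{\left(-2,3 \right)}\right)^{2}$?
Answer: $25$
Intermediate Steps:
$Y{\left(v,U \right)} = 1$ ($Y{\left(v,U \right)} = 0 U + \frac{2}{2} = 0 + 2 \cdot \frac{1}{2} = 0 + 1 = 1$)
$\left(-6 + Y{\left(-2,3 \right)}\right)^{2} = \left(-6 + 1\right)^{2} = \left(-5\right)^{2} = 25$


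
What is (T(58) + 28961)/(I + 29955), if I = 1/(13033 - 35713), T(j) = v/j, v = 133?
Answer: 19049737140/19702002571 ≈ 0.96689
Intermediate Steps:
T(j) = 133/j
I = -1/22680 (I = 1/(-22680) = -1/22680 ≈ -4.4092e-5)
(T(58) + 28961)/(I + 29955) = (133/58 + 28961)/(-1/22680 + 29955) = (133*(1/58) + 28961)/(679379399/22680) = (133/58 + 28961)*(22680/679379399) = (1679871/58)*(22680/679379399) = 19049737140/19702002571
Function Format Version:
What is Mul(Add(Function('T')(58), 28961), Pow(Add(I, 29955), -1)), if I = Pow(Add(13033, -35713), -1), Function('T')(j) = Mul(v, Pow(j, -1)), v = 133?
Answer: Rational(19049737140, 19702002571) ≈ 0.96689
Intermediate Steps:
Function('T')(j) = Mul(133, Pow(j, -1))
I = Rational(-1, 22680) (I = Pow(-22680, -1) = Rational(-1, 22680) ≈ -4.4092e-5)
Mul(Add(Function('T')(58), 28961), Pow(Add(I, 29955), -1)) = Mul(Add(Mul(133, Pow(58, -1)), 28961), Pow(Add(Rational(-1, 22680), 29955), -1)) = Mul(Add(Mul(133, Rational(1, 58)), 28961), Pow(Rational(679379399, 22680), -1)) = Mul(Add(Rational(133, 58), 28961), Rational(22680, 679379399)) = Mul(Rational(1679871, 58), Rational(22680, 679379399)) = Rational(19049737140, 19702002571)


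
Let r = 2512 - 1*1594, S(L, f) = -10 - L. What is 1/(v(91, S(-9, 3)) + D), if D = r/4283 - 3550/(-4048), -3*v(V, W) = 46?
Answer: -26006376/370383361 ≈ -0.070215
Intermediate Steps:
r = 918 (r = 2512 - 1594 = 918)
v(V, W) = -46/3 (v(V, W) = -1/3*46 = -46/3)
D = 9460357/8668792 (D = 918/4283 - 3550/(-4048) = 918*(1/4283) - 3550*(-1/4048) = 918/4283 + 1775/2024 = 9460357/8668792 ≈ 1.0913)
1/(v(91, S(-9, 3)) + D) = 1/(-46/3 + 9460357/8668792) = 1/(-370383361/26006376) = -26006376/370383361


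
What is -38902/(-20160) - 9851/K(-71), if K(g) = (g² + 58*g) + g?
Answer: -6893819/715680 ≈ -9.6325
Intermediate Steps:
K(g) = g² + 59*g
-38902/(-20160) - 9851/K(-71) = -38902/(-20160) - 9851*(-1/(71*(59 - 71))) = -38902*(-1/20160) - 9851/((-71*(-12))) = 19451/10080 - 9851/852 = -6893819/715680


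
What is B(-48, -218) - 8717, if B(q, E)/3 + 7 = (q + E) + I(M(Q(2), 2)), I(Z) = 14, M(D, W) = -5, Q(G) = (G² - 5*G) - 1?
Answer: -9494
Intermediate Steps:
Q(G) = -1 + G² - 5*G
B(q, E) = 21 + 3*E + 3*q (B(q, E) = -21 + 3*((q + E) + 14) = -21 + 3*((E + q) + 14) = -21 + 3*(14 + E + q) = -21 + (42 + 3*E + 3*q) = 21 + 3*E + 3*q)
B(-48, -218) - 8717 = (21 + 3*(-218) + 3*(-48)) - 8717 = (21 - 654 - 144) - 8717 = -777 - 8717 = -9494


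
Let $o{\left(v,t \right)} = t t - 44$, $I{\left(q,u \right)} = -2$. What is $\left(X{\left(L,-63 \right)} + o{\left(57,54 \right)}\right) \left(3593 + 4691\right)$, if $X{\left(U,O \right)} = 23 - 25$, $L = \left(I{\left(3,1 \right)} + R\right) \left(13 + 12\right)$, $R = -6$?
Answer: $23775080$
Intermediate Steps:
$o{\left(v,t \right)} = -44 + t^{2}$ ($o{\left(v,t \right)} = t^{2} - 44 = -44 + t^{2}$)
$L = -200$ ($L = \left(-2 - 6\right) \left(13 + 12\right) = \left(-8\right) 25 = -200$)
$X{\left(U,O \right)} = -2$
$\left(X{\left(L,-63 \right)} + o{\left(57,54 \right)}\right) \left(3593 + 4691\right) = \left(-2 - \left(44 - 54^{2}\right)\right) \left(3593 + 4691\right) = \left(-2 + \left(-44 + 2916\right)\right) 8284 = \left(-2 + 2872\right) 8284 = 2870 \cdot 8284 = 23775080$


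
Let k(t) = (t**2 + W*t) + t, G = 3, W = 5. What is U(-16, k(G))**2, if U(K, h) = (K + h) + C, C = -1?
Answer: 100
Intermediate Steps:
k(t) = t**2 + 6*t (k(t) = (t**2 + 5*t) + t = t**2 + 6*t)
U(K, h) = -1 + K + h (U(K, h) = (K + h) - 1 = -1 + K + h)
U(-16, k(G))**2 = (-1 - 16 + 3*(6 + 3))**2 = (-1 - 16 + 3*9)**2 = (-1 - 16 + 27)**2 = 10**2 = 100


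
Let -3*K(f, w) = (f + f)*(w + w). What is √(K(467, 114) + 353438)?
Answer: √282454 ≈ 531.46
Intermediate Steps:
K(f, w) = -4*f*w/3 (K(f, w) = -(f + f)*(w + w)/3 = -2*f*2*w/3 = -4*f*w/3)
√(K(467, 114) + 353438) = √(-4/3*467*114 + 353438) = √(-70984 + 353438) = √282454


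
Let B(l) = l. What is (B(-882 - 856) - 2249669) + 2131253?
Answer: -120154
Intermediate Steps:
(B(-882 - 856) - 2249669) + 2131253 = ((-882 - 856) - 2249669) + 2131253 = (-1738 - 2249669) + 2131253 = -2251407 + 2131253 = -120154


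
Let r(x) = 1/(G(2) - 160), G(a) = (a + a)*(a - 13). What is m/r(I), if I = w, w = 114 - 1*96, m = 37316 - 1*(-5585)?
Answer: -8751804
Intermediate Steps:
m = 42901 (m = 37316 + 5585 = 42901)
w = 18 (w = 114 - 96 = 18)
I = 18
G(a) = 2*a*(-13 + a) (G(a) = (2*a)*(-13 + a) = 2*a*(-13 + a))
r(x) = -1/204 (r(x) = 1/(2*2*(-13 + 2) - 160) = 1/(2*2*(-11) - 160) = 1/(-44 - 160) = 1/(-204) = -1/204)
m/r(I) = 42901/(-1/204) = 42901*(-204) = -8751804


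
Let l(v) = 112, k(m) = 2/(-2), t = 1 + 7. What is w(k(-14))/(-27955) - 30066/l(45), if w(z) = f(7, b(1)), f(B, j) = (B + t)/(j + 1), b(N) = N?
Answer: -84049587/313096 ≈ -268.45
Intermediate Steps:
t = 8
f(B, j) = (8 + B)/(1 + j) (f(B, j) = (B + 8)/(j + 1) = (8 + B)/(1 + j))
k(m) = -1 (k(m) = 2*(-½) = -1)
w(z) = 15/2 (w(z) = (8 + 7)/(1 + 1) = 15/2)
w(k(-14))/(-27955) - 30066/l(45) = (15/2)/(-27955) - 30066/112 = (15/2)*(-1/27955) - 30066*1/112 = -3/11182 - 15033/56 = -84049587/313096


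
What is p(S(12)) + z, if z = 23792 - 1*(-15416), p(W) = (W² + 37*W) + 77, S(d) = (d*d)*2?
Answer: 132885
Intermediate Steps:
S(d) = 2*d² (S(d) = d²*2 = 2*d²)
p(W) = 77 + W² + 37*W
z = 39208 (z = 23792 + 15416 = 39208)
p(S(12)) + z = (77 + (2*12²)² + 37*(2*12²)) + 39208 = (77 + (2*144)² + 37*(2*144)) + 39208 = (77 + 288² + 37*288) + 39208 = (77 + 82944 + 10656) + 39208 = 93677 + 39208 = 132885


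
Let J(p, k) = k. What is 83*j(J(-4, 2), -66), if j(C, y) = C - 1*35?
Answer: -2739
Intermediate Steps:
j(C, y) = -35 + C (j(C, y) = C - 35 = -35 + C)
83*j(J(-4, 2), -66) = 83*(-35 + 2) = 83*(-33) = -2739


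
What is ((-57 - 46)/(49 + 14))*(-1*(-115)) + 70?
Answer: -7435/63 ≈ -118.02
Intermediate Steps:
((-57 - 46)/(49 + 14))*(-1*(-115)) + 70 = -103/63*115 + 70 = -11845/63 + 70 = -7435/63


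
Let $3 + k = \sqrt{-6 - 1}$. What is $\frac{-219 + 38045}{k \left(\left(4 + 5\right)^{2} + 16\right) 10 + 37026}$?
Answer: $\frac{322617954}{292621939} - \frac{9172805 i \sqrt{7}}{292621939} \approx 1.1025 - 0.082936 i$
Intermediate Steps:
$k = -3 + i \sqrt{7}$ ($k = -3 + \sqrt{-6 - 1} = -3 + \sqrt{-7} = -3 + i \sqrt{7} \approx -3.0 + 2.6458 i$)
$\frac{-219 + 38045}{k \left(\left(4 + 5\right)^{2} + 16\right) 10 + 37026} = \frac{-219 + 38045}{\left(-3 + i \sqrt{7}\right) \left(\left(4 + 5\right)^{2} + 16\right) 10 + 37026} = \frac{37826}{\left(-3 + i \sqrt{7}\right) \left(9^{2} + 16\right) 10 + 37026} = \frac{37826}{\left(-3 + i \sqrt{7}\right) \left(81 + 16\right) 10 + 37026} = \frac{37826}{\left(-3 + i \sqrt{7}\right) 97 \cdot 10 + 37026} = \frac{37826}{\left(-3 + i \sqrt{7}\right) 970 + 37026} = \frac{37826}{\left(-2910 + 970 i \sqrt{7}\right) + 37026} = \frac{37826}{34116 + 970 i \sqrt{7}}$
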